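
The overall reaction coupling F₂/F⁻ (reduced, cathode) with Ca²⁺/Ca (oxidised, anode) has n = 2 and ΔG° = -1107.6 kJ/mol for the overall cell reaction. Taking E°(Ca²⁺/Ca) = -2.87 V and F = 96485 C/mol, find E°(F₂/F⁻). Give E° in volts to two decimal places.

+2.87 V

E°cell = −ΔG°/(nF) = −(-1107.6×10³)/((2)(96485)) = +5.740 V.
Since F₂/F⁻ is the cathode and Ca²⁺/Ca the anode, E°cell = E°(F₂/F⁻) − E°(Ca²⁺/Ca).
So E°(F₂/F⁻) = E°cell + E°(Ca²⁺/Ca) = +5.740 + (-2.87) = +2.87 V.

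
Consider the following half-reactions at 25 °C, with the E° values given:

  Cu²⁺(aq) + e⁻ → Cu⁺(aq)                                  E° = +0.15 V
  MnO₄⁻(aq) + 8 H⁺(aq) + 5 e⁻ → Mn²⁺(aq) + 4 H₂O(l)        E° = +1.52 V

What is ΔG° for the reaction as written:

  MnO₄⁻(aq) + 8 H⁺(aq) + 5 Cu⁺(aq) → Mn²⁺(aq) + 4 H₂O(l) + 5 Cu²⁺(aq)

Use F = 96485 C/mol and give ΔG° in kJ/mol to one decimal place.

As written, MnO₄⁻/Mn²⁺ is reduced (cathode) and Cu²⁺/Cu⁺ is oxidised (anode), so E°cell = (+1.52) − (+0.15) = +1.37 V.
Balancing electrons gives n = 5.
ΔG° = −nFE° = −(5)(96485)(+1.37) = -660,922 J = -660.9 kJ/mol.

-660.9 kJ/mol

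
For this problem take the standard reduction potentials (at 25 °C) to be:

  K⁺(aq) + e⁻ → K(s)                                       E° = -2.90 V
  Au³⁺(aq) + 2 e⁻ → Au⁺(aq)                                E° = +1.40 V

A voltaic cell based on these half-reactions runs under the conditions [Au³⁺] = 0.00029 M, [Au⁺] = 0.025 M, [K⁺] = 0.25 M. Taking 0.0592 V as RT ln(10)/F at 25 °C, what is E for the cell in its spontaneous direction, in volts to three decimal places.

Au³⁺/Au⁺ is the cathode (higher E°), K⁺/K the anode: E°cell = +1.40 − (-2.90) = +4.30 V, n = 2.
Overall: Au³⁺(aq) + 2 K(s) → Au⁺(aq) + 2 K⁺(aq)
Q = [Au⁺]·[K⁺]^2 / ([Au³⁺]); log Q = 0.731.
E = E° − (0.0592/n) log Q = +4.30 − (0.0592/2)(0.731) = +4.278 V.

+4.278 V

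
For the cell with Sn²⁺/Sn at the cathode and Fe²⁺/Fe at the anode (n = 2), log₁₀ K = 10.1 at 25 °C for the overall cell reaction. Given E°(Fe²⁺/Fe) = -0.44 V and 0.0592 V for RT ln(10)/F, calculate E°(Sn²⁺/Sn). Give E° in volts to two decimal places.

-0.14 V

E°cell = (0.0592/n)·log K = (0.0592/2)(10.1) = +0.299 V.
Since Sn²⁺/Sn is the cathode and Fe²⁺/Fe the anode, E°cell = E°(Sn²⁺/Sn) − E°(Fe²⁺/Fe).
So E°(Sn²⁺/Sn) = E°cell + E°(Fe²⁺/Fe) = +0.299 + (-0.44) = -0.14 V.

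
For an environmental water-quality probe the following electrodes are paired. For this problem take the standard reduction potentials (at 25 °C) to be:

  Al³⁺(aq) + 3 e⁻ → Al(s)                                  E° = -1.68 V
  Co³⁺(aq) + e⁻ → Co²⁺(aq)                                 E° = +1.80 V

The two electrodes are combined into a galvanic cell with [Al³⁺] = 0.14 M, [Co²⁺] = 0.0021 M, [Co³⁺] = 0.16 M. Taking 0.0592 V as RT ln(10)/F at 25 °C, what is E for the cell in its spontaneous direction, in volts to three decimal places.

Co³⁺/Co²⁺ is the cathode (higher E°), Al³⁺/Al the anode: E°cell = +1.80 − (-1.68) = +3.48 V, n = 3.
Overall: 3 Co³⁺(aq) + Al(s) → 3 Co²⁺(aq) + Al³⁺(aq)
Q = [Co²⁺]^3·[Al³⁺] / ([Co³⁺]^3); log Q = -6.500.
E = E° − (0.0592/n) log Q = +3.48 − (0.0592/3)(-6.500) = +3.608 V.

+3.608 V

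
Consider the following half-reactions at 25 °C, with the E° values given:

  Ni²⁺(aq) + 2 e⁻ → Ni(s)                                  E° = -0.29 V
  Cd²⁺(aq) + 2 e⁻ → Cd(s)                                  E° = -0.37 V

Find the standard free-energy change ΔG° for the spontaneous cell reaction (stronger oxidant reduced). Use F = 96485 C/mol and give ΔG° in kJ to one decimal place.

Ni²⁺/Ni (E° = -0.29 V) is the cathode; Cd²⁺/Cd (E° = -0.37 V) is the anode, so E°cell = +0.08 V.
Balancing electrons gives n = 2 (lcm of 2 and 2).
ΔG° = −nFE° = −(2)(96485)(+0.08) = -15,438 J = -15.4 kJ.

-15.4 kJ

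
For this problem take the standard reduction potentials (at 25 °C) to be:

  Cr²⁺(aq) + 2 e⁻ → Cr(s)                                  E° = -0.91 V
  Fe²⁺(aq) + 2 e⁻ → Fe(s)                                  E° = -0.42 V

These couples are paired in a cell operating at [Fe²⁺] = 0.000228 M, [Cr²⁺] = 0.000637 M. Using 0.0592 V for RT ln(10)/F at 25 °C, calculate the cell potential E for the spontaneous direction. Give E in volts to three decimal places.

Fe²⁺/Fe is the cathode (higher E°), Cr²⁺/Cr the anode: E°cell = -0.42 − (-0.91) = +0.49 V, n = 2.
Overall: Fe²⁺(aq) + Cr(s) → Fe(s) + Cr²⁺(aq)
Q = [Cr²⁺] / ([Fe²⁺]); log Q = 0.446.
E = E° − (0.0592/n) log Q = +0.49 − (0.0592/2)(0.446) = +0.477 V.

+0.477 V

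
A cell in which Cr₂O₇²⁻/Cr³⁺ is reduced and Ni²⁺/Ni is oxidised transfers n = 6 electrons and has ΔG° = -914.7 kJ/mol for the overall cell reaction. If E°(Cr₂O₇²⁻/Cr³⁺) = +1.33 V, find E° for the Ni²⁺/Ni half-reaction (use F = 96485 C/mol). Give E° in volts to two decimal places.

E°cell = −ΔG°/(nF) = −(-914.7×10³)/((6)(96485)) = +1.580 V.
Since Cr₂O₇²⁻/Cr³⁺ is the cathode and Ni²⁺/Ni the anode, E°cell = E°(Cr₂O₇²⁻/Cr³⁺) − E°(Ni²⁺/Ni).
So E°(Ni²⁺/Ni) = E°(Cr₂O₇²⁻/Cr³⁺) − E°cell = (+1.33) − (+1.580) = -0.25 V.

-0.25 V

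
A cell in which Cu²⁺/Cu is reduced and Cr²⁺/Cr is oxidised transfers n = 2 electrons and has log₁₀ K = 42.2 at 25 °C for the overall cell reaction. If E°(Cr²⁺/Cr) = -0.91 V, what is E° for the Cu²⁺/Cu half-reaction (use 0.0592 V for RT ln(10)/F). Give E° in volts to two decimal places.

+0.34 V

E°cell = (0.0592/n)·log K = (0.0592/2)(42.2) = +1.249 V.
Since Cu²⁺/Cu is the cathode and Cr²⁺/Cr the anode, E°cell = E°(Cu²⁺/Cu) − E°(Cr²⁺/Cr).
So E°(Cu²⁺/Cu) = E°cell + E°(Cr²⁺/Cr) = +1.249 + (-0.91) = +0.34 V.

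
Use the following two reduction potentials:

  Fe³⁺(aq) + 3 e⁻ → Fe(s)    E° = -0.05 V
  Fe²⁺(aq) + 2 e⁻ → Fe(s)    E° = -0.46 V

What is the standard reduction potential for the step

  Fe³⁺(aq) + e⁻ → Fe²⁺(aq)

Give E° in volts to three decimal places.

Sequential free energies add, so n₃E°₃ = n₁E°₁ + n₂E°₂.
With n₃ = 3, and the known step contributing 2×(-0.46) V, the unknown satisfies 1·E° = 3×(-0.05) − 2×(-0.46) = +0.770.
E° = +0.770 / 1 = +0.770 V.

+0.770 V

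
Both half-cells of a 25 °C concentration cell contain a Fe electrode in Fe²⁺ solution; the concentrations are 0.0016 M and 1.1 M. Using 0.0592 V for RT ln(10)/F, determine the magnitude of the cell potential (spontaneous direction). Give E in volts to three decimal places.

+0.084 V

For a concentration cell E°cell = 0. The 1.1 M side is the cathode (reduction is favoured where [Fe²⁺] is higher).
With n = 2, E = −(0.0592/2) log([Fe²⁺]ₐₙ/[Fe²⁺]꜀ₐₜ) = −(0.0592/2) log(0.0016/1.1) = −(0.0592/2)(-2.837) = +0.084 V.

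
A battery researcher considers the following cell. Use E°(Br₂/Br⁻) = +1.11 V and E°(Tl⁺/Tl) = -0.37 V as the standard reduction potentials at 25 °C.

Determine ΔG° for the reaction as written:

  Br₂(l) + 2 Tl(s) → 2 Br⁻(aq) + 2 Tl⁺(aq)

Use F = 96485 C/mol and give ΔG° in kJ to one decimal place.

-285.6 kJ

As written, Br₂/Br⁻ is reduced (cathode) and Tl⁺/Tl is oxidised (anode), so E°cell = (+1.11) − (-0.37) = +1.48 V.
Balancing electrons gives n = 2.
ΔG° = −nFE° = −(2)(96485)(+1.48) = -285,596 J = -285.6 kJ.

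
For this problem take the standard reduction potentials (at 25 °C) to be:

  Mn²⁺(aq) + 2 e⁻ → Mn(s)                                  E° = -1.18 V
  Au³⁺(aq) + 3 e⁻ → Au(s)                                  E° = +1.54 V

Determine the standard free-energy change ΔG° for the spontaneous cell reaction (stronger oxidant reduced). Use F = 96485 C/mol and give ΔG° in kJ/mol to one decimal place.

Au³⁺/Au (E° = +1.54 V) is the cathode; Mn²⁺/Mn (E° = -1.18 V) is the anode, so E°cell = +2.72 V.
Balancing electrons gives n = 6 (lcm of 3 and 2).
ΔG° = −nFE° = −(6)(96485)(+2.72) = -1,574,635 J = -1574.6 kJ/mol.

-1574.6 kJ/mol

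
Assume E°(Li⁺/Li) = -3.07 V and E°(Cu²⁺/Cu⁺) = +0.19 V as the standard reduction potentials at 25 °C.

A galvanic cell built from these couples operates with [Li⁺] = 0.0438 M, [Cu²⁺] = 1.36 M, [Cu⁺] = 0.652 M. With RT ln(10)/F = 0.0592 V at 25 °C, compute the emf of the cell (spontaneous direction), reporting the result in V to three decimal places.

+3.359 V

Cu²⁺/Cu⁺ is the cathode (higher E°), Li⁺/Li the anode: E°cell = +0.19 − (-3.07) = +3.26 V, n = 1.
Overall: Cu²⁺(aq) + Li(s) → Cu⁺(aq) + Li⁺(aq)
Q = [Cu⁺]·[Li⁺] / ([Cu²⁺]); log Q = -1.678.
E = E° − (0.0592/n) log Q = +3.26 − (0.0592/1)(-1.678) = +3.359 V.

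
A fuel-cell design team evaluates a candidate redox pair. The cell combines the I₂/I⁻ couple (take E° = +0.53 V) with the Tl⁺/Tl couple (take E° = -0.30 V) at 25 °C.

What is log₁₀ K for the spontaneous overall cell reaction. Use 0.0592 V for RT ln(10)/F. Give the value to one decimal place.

28.0

Cathode: I₂/I⁻; anode: Tl⁺/Tl. E°cell = +0.83 V, n = 2.
log K = nE°cell / 0.0592 = (2)(+0.83) / 0.0592 = 28.0.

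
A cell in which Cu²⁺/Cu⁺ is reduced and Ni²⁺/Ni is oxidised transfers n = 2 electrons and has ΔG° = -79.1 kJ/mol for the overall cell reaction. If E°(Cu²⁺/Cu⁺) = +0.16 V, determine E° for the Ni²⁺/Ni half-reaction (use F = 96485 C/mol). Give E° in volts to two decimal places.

-0.25 V

E°cell = −ΔG°/(nF) = −(-79.1×10³)/((2)(96485)) = +0.410 V.
Since Cu²⁺/Cu⁺ is the cathode and Ni²⁺/Ni the anode, E°cell = E°(Cu²⁺/Cu⁺) − E°(Ni²⁺/Ni).
So E°(Ni²⁺/Ni) = E°(Cu²⁺/Cu⁺) − E°cell = (+0.16) − (+0.410) = -0.25 V.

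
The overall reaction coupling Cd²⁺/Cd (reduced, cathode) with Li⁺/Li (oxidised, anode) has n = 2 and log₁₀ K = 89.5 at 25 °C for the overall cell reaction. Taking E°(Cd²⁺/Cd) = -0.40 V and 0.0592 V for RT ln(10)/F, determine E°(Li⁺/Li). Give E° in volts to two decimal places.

-3.05 V

E°cell = (0.0592/n)·log K = (0.0592/2)(89.5) = +2.649 V.
Since Cd²⁺/Cd is the cathode and Li⁺/Li the anode, E°cell = E°(Cd²⁺/Cd) − E°(Li⁺/Li).
So E°(Li⁺/Li) = E°(Cd²⁺/Cd) − E°cell = (-0.40) − (+2.649) = -3.05 V.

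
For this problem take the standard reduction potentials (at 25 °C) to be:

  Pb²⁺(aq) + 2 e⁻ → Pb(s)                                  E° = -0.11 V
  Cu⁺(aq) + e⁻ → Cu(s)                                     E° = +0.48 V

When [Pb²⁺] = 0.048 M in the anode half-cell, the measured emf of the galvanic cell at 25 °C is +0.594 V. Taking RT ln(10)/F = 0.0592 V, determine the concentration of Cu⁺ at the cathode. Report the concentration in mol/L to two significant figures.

0.26 M

Cu⁺/Cu is the cathode, Pb²⁺/Pb the anode: E°cell = +0.59 V, n = 2.
Overall reaction: 2 Cu⁺(aq) + Pb(s) → 2 Cu(s) + Pb²⁺(aq); Q = [Pb²⁺]^1/[Cu⁺]^2.
From E = E° − (0.0592/n) log Q: log Q = (E° − E)·n/0.0592 = (+0.59 − (+0.594))·2/0.0592 = -0.1351.
So 2·log[Cu⁺] = 1·log(0.048) − log Q = -1.3188 − (-0.1351) = -1.1837; log[Cu⁺] = -1.1837 / 2 = -0.5918; [Cu⁺] = 10^(-0.5918) ≈ 0.26 M.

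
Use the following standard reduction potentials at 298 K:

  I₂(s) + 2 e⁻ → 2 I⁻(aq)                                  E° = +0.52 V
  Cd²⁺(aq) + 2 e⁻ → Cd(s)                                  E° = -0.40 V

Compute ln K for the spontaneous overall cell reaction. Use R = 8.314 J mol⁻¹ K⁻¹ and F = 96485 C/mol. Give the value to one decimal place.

Cathode: I₂/I⁻; anode: Cd²⁺/Cd. E°cell = (+0.52) − (-0.40) = +0.92 V, with n = 2.
ΔG° = −nFE° = −RT ln K, so ln K = nFE°/(RT) = (2)(96485)(+0.92) / ((8.314)(298)) = 71.656.

71.7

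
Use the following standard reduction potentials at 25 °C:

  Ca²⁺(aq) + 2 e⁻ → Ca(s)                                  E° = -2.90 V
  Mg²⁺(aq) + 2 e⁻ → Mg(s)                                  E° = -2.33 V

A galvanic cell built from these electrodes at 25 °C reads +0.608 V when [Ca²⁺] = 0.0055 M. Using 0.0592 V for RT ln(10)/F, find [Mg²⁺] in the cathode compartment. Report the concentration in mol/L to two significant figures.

Mg²⁺/Mg is the cathode, Ca²⁺/Ca the anode: E°cell = +0.57 V, n = 2.
Overall reaction: Mg²⁺(aq) + Ca(s) → Mg(s) + Ca²⁺(aq); Q = [Ca²⁺]^1/[Mg²⁺]^1.
From E = E° − (0.0592/n) log Q: log Q = (E° − E)·n/0.0592 = (+0.57 − (+0.608))·2/0.0592 = -1.2838.
So 1·log[Mg²⁺] = 1·log(0.0055) − log Q = -2.2596 − (-1.2838) = -0.9758; [Mg²⁺] = 10^(-0.9758) ≈ 0.11 M.

0.11 M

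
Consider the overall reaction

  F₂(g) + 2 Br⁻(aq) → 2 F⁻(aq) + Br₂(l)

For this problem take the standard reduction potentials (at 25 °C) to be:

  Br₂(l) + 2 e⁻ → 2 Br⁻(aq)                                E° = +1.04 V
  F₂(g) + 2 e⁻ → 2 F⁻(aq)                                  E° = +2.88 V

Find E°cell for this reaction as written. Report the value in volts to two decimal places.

+1.84 V

The F₂/F⁻ couple has the higher reduction potential, so it is the cathode; Br₂/Br⁻ is oxidised at the anode.
E°cell = E°(cathode) − E°(anode) = (+2.88) − (+1.04) = +1.84 V.
Since E°cell > 0, the reaction is spontaneous under standard conditions.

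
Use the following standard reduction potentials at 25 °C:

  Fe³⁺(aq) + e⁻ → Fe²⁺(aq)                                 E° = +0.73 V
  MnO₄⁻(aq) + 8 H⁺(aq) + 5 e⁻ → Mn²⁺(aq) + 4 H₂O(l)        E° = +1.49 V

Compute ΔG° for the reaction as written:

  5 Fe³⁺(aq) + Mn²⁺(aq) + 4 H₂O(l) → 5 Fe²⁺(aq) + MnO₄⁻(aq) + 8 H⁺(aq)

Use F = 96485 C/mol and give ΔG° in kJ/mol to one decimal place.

As written, Fe³⁺/Fe²⁺ is reduced (cathode) and MnO₄⁻/Mn²⁺ is oxidised (anode), so E°cell = (+0.73) − (+1.49) = -0.76 V.
Balancing electrons gives n = 5.
ΔG° = −nFE° = −(5)(96485)(-0.76) = 366,643 J = +366.6 kJ/mol.

+366.6 kJ/mol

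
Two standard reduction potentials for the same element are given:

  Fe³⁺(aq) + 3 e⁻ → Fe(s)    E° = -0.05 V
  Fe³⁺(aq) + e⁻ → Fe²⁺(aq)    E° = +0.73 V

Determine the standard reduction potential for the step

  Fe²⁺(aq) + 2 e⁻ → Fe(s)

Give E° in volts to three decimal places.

Sequential free energies add, so n₃E°₃ = n₁E°₁ + n₂E°₂.
With n₃ = 3, and the known step contributing 1×(+0.73) V, the unknown satisfies 2·E° = 3×(-0.05) − 1×(+0.73) = -0.880.
E° = -0.880 / 2 = -0.440 V.

-0.440 V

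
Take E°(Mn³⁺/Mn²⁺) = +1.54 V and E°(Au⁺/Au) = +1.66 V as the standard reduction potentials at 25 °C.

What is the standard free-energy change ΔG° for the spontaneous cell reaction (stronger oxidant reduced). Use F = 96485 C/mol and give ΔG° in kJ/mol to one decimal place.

-11.6 kJ/mol

Au⁺/Au (E° = +1.66 V) is the cathode; Mn³⁺/Mn²⁺ (E° = +1.54 V) is the anode, so E°cell = +0.12 V.
Balancing electrons gives n = 1 (lcm of 1 and 1).
ΔG° = −nFE° = −(1)(96485)(+0.12) = -11,578 J = -11.6 kJ/mol.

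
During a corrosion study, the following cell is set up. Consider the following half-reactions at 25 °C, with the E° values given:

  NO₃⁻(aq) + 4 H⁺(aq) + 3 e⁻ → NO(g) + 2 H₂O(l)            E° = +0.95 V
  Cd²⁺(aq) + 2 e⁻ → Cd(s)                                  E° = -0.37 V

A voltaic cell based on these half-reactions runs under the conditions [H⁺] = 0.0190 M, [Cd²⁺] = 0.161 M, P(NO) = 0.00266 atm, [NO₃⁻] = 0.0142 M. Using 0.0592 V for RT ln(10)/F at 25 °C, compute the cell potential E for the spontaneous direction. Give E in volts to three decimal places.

NO₃⁻/NO is the cathode (higher E°), Cd²⁺/Cd the anode: E°cell = +0.95 − (-0.37) = +1.32 V, n = 6.
Overall: 2 NO₃⁻(aq) + 8 H⁺(aq) + 3 Cd(s) → 2 NO(g) + 4 H₂O(l) + 3 Cd²⁺(aq)
Q = P(NO)^2·[Cd²⁺]^3 / ([NO₃⁻]^2·[H⁺]^8); log Q = 9.936.
E = E° − (0.0592/n) log Q = +1.32 − (0.0592/6)(9.936) = +1.222 V.

+1.222 V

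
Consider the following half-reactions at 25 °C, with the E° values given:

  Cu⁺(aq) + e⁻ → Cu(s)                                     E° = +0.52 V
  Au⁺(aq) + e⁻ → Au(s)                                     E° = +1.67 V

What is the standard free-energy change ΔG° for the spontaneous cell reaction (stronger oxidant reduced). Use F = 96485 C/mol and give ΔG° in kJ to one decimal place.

Au⁺/Au (E° = +1.67 V) is the cathode; Cu⁺/Cu (E° = +0.52 V) is the anode, so E°cell = +1.15 V.
Balancing electrons gives n = 1 (lcm of 1 and 1).
ΔG° = −nFE° = −(1)(96485)(+1.15) = -110,958 J = -111.0 kJ.

-111.0 kJ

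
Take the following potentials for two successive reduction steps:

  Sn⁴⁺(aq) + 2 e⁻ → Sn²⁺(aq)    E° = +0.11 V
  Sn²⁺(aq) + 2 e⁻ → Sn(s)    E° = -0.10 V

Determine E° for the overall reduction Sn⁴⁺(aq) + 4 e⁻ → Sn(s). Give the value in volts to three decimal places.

Since ΔG° = −nFE° is additive over sequential reductions, n₃E°₃ = n₁E°₁ + n₂E°₂.
E°₃ = (2×+0.11 + 2×-0.10) / 4 = (+0.020) / 4 = +0.005 V.

+0.005 V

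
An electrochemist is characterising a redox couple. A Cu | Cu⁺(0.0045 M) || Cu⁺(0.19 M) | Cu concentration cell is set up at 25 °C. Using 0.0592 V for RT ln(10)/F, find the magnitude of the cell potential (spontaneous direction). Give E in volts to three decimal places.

For a concentration cell E°cell = 0. The 0.19 M side is the cathode (reduction is favoured where [Cu⁺] is higher).
With n = 1, E = −(0.0592/1) log([Cu⁺]ₐₙ/[Cu⁺]꜀ₐₜ) = −(0.0592/1) log(0.0045/0.19) = −(0.0592/1)(-1.626) = +0.096 V.

+0.096 V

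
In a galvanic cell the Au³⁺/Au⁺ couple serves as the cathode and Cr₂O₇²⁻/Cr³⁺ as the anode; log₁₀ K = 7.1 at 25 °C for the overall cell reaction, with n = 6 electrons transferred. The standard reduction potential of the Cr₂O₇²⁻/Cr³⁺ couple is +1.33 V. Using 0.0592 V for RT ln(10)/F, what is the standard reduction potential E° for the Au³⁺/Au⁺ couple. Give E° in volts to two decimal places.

E°cell = (0.0592/n)·log K = (0.0592/6)(7.1) = +0.070 V.
Since Au³⁺/Au⁺ is the cathode and Cr₂O₇²⁻/Cr³⁺ the anode, E°cell = E°(Au³⁺/Au⁺) − E°(Cr₂O₇²⁻/Cr³⁺).
So E°(Au³⁺/Au⁺) = E°cell + E°(Cr₂O₇²⁻/Cr³⁺) = +0.070 + (+1.33) = +1.40 V.

+1.40 V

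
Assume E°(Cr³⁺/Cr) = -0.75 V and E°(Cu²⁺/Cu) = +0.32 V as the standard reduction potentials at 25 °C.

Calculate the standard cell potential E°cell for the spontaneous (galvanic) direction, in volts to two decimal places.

+1.07 V

The Cu²⁺/Cu couple has the higher reduction potential, so it is the cathode; Cr³⁺/Cr is oxidised at the anode.
E°cell = E°(cathode) − E°(anode) = (+0.32) − (-0.75) = +1.07 V.
Since E°cell > 0, the reaction is spontaneous under standard conditions.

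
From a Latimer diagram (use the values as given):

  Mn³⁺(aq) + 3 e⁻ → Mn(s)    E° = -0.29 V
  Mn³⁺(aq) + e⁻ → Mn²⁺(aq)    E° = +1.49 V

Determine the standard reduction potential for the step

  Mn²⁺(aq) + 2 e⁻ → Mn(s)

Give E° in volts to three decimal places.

Sequential free energies add, so n₃E°₃ = n₁E°₁ + n₂E°₂.
With n₃ = 3, and the known step contributing 1×(+1.49) V, the unknown satisfies 2·E° = 3×(-0.29) − 1×(+1.49) = -2.360.
E° = -2.360 / 2 = -1.180 V.

-1.180 V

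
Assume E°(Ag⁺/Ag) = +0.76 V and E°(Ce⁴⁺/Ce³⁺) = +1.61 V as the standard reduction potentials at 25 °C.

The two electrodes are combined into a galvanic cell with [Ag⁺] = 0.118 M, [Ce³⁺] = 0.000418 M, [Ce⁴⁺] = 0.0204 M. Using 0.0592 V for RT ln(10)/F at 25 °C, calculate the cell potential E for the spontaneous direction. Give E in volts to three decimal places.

+1.005 V

Ce⁴⁺/Ce³⁺ is the cathode (higher E°), Ag⁺/Ag the anode: E°cell = +1.61 − (+0.76) = +0.85 V, n = 1.
Overall: Ce⁴⁺(aq) + Ag(s) → Ce³⁺(aq) + Ag⁺(aq)
Q = [Ce³⁺]·[Ag⁺] / ([Ce⁴⁺]); log Q = -2.617.
E = E° − (0.0592/n) log Q = +0.85 − (0.0592/1)(-2.617) = +1.005 V.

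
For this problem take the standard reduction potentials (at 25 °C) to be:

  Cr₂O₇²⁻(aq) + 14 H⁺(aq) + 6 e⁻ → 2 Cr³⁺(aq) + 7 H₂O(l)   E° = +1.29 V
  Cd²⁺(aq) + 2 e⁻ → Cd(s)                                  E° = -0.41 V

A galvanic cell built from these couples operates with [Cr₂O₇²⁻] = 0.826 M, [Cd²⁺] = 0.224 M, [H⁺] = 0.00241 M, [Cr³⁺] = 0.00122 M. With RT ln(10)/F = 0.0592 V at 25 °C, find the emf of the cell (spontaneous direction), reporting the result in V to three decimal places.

Cr₂O₇²⁻/Cr³⁺ is the cathode (higher E°), Cd²⁺/Cd the anode: E°cell = +1.29 − (-0.41) = +1.70 V, n = 6.
Overall: Cr₂O₇²⁻(aq) + 14 H⁺(aq) + 3 Cd(s) → 2 Cr³⁺(aq) + 7 H₂O(l) + 3 Cd²⁺(aq)
Q = [Cr³⁺]^2·[Cd²⁺]^3 / ([Cr₂O₇²⁻]·[H⁺]^14); log Q = 28.958.
E = E° − (0.0592/n) log Q = +1.70 − (0.0592/6)(28.958) = +1.414 V.

+1.414 V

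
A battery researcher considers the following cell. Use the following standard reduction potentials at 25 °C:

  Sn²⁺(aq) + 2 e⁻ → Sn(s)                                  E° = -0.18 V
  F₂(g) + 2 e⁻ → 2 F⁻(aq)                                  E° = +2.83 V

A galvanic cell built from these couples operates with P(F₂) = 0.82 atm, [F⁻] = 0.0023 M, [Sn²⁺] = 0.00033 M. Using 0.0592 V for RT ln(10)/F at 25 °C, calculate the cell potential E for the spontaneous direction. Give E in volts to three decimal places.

+3.267 V

F₂/F⁻ is the cathode (higher E°), Sn²⁺/Sn the anode: E°cell = +2.83 − (-0.18) = +3.01 V, n = 2.
Overall: F₂(g) + Sn(s) → 2 F⁻(aq) + Sn²⁺(aq)
Q = [F⁻]^2·[Sn²⁺] / (P(F₂)); log Q = -8.672.
E = E° − (0.0592/n) log Q = +3.01 − (0.0592/2)(-8.672) = +3.267 V.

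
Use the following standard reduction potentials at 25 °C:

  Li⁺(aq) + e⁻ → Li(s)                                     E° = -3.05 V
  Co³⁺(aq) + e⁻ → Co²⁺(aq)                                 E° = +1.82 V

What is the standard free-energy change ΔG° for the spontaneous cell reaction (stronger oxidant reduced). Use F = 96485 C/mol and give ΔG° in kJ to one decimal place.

-469.9 kJ

Co³⁺/Co²⁺ (E° = +1.82 V) is the cathode; Li⁺/Li (E° = -3.05 V) is the anode, so E°cell = +4.87 V.
Balancing electrons gives n = 1 (lcm of 1 and 1).
ΔG° = −nFE° = −(1)(96485)(+4.87) = -469,882 J = -469.9 kJ.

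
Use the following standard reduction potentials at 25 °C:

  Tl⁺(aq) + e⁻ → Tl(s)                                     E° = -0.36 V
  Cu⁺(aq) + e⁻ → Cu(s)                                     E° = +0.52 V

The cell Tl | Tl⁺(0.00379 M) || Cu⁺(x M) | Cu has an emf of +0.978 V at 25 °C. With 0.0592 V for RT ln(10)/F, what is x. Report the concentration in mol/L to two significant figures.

0.17 M

Cu⁺/Cu is the cathode, Tl⁺/Tl the anode: E°cell = +0.88 V, n = 1.
Overall reaction: Cu⁺(aq) + Tl(s) → Cu(s) + Tl⁺(aq); Q = [Tl⁺]^1/[Cu⁺]^1.
From E = E° − (0.0592/n) log Q: log Q = (E° − E)·n/0.0592 = (+0.88 − (+0.978))·1/0.0592 = -1.6554.
So 1·log[Cu⁺] = 1·log(0.00379) − log Q = -2.4214 − (-1.6554) = -0.7660; [Cu⁺] = 10^(-0.7660) ≈ 0.17 M.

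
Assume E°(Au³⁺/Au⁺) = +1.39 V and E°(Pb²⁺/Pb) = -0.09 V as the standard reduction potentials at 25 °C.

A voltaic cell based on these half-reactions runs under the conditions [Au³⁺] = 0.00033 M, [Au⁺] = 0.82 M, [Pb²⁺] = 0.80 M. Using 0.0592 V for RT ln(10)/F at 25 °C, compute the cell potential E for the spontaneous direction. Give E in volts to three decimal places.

+1.382 V

Au³⁺/Au⁺ is the cathode (higher E°), Pb²⁺/Pb the anode: E°cell = +1.39 − (-0.09) = +1.48 V, n = 2.
Overall: Au³⁺(aq) + Pb(s) → Au⁺(aq) + Pb²⁺(aq)
Q = [Au⁺]·[Pb²⁺] / ([Au³⁺]); log Q = 3.298.
E = E° − (0.0592/n) log Q = +1.48 − (0.0592/2)(3.298) = +1.382 V.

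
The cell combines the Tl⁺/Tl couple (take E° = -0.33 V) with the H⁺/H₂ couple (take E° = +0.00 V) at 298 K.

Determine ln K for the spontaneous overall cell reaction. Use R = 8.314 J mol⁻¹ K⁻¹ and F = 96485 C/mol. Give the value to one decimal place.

25.7

Cathode: H⁺/H₂; anode: Tl⁺/Tl. E°cell = (+0.00) − (-0.33) = +0.33 V, with n = 2.
ΔG° = −nFE° = −RT ln K, so ln K = nFE°/(RT) = (2)(96485)(+0.33) / ((8.314)(298)) = 25.703.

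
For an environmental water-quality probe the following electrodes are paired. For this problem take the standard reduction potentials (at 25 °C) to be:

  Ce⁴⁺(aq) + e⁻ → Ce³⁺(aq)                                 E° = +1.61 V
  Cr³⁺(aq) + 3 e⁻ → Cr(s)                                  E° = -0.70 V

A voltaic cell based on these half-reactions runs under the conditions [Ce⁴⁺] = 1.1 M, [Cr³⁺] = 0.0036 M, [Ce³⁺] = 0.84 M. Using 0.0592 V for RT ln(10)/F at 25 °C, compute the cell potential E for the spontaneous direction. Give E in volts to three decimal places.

Ce⁴⁺/Ce³⁺ is the cathode (higher E°), Cr³⁺/Cr the anode: E°cell = +1.61 − (-0.70) = +2.31 V, n = 3.
Overall: 3 Ce⁴⁺(aq) + Cr(s) → 3 Ce³⁺(aq) + Cr³⁺(aq)
Q = [Ce³⁺]^3·[Cr³⁺] / ([Ce⁴⁺]^3); log Q = -2.795.
E = E° − (0.0592/n) log Q = +2.31 − (0.0592/3)(-2.795) = +2.365 V.

+2.365 V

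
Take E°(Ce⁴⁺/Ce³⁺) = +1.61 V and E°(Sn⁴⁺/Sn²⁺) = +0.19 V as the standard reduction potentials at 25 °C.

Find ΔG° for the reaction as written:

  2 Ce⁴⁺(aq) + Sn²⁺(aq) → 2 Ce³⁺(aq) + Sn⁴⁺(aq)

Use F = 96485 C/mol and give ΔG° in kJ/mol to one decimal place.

-274.0 kJ/mol

As written, Ce⁴⁺/Ce³⁺ is reduced (cathode) and Sn⁴⁺/Sn²⁺ is oxidised (anode), so E°cell = (+1.61) − (+0.19) = +1.42 V.
Balancing electrons gives n = 2.
ΔG° = −nFE° = −(2)(96485)(+1.42) = -274,017 J = -274.0 kJ/mol.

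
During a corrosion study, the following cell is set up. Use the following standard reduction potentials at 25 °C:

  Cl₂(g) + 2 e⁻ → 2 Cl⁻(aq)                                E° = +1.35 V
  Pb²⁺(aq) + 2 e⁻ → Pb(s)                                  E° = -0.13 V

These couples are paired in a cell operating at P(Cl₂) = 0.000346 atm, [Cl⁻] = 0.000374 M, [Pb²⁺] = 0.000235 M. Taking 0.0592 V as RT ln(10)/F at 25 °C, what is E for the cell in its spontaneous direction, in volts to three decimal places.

Cl₂/Cl⁻ is the cathode (higher E°), Pb²⁺/Pb the anode: E°cell = +1.35 − (-0.13) = +1.48 V, n = 2.
Overall: Cl₂(g) + Pb(s) → 2 Cl⁻(aq) + Pb²⁺(aq)
Q = [Cl⁻]^2·[Pb²⁺] / (P(Cl₂)); log Q = -7.022.
E = E° − (0.0592/n) log Q = +1.48 − (0.0592/2)(-7.022) = +1.688 V.

+1.688 V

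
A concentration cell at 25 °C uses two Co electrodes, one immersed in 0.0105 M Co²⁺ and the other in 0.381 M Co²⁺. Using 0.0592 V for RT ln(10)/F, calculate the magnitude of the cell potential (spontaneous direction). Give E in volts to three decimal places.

For a concentration cell E°cell = 0. The 0.381 M side is the cathode (reduction is favoured where [Co²⁺] is higher).
With n = 2, E = −(0.0592/2) log([Co²⁺]ₐₙ/[Co²⁺]꜀ₐₜ) = −(0.0592/2) log(0.0105/0.381) = −(0.0592/2)(-1.560) = +0.046 V.

+0.046 V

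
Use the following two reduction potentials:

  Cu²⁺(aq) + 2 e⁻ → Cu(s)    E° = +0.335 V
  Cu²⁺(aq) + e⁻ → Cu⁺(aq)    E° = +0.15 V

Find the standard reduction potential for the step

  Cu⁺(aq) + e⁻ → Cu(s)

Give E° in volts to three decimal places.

Sequential free energies add, so n₃E°₃ = n₁E°₁ + n₂E°₂.
With n₃ = 2, and the known step contributing 1×(+0.15) V, the unknown satisfies 1·E° = 2×(+0.335) − 1×(+0.15) = +0.520.
E° = +0.520 / 1 = +0.520 V.

+0.520 V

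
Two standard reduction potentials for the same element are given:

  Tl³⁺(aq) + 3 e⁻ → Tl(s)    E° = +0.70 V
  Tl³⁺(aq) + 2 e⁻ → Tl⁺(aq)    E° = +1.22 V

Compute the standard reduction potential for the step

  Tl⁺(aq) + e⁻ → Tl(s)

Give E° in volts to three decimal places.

-0.340 V

Sequential free energies add, so n₃E°₃ = n₁E°₁ + n₂E°₂.
With n₃ = 3, and the known step contributing 2×(+1.22) V, the unknown satisfies 1·E° = 3×(+0.70) − 2×(+1.22) = -0.340.
E° = -0.340 / 1 = -0.340 V.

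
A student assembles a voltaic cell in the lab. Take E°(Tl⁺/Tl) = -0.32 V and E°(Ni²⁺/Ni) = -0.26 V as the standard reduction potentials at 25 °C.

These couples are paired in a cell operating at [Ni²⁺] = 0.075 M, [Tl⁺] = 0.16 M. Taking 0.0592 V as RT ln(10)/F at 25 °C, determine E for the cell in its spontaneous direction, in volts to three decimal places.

Ni²⁺/Ni is the cathode (higher E°), Tl⁺/Tl the anode: E°cell = -0.26 − (-0.32) = +0.06 V, n = 2.
Overall: Ni²⁺(aq) + 2 Tl(s) → Ni(s) + 2 Tl⁺(aq)
Q = [Tl⁺]^2 / ([Ni²⁺]); log Q = -0.467.
E = E° − (0.0592/n) log Q = +0.06 − (0.0592/2)(-0.467) = +0.074 V.

+0.074 V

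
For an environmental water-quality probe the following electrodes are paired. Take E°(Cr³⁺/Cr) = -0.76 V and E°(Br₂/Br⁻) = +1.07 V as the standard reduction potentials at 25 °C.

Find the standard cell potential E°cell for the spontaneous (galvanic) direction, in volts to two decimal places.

The Br₂/Br⁻ couple has the higher reduction potential, so it is the cathode; Cr³⁺/Cr is oxidised at the anode.
E°cell = E°(cathode) − E°(anode) = (+1.07) − (-0.76) = +1.83 V.

+1.83 V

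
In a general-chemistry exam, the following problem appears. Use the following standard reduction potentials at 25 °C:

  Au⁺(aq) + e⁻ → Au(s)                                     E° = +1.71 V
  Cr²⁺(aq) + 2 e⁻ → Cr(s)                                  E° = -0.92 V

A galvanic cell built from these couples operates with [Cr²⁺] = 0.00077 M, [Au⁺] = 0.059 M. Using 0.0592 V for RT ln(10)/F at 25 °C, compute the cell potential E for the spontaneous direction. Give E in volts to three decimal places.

+2.649 V

Au⁺/Au is the cathode (higher E°), Cr²⁺/Cr the anode: E°cell = +1.71 − (-0.92) = +2.63 V, n = 2.
Overall: 2 Au⁺(aq) + Cr(s) → 2 Au(s) + Cr²⁺(aq)
Q = [Cr²⁺] / ([Au⁺]^2); log Q = -0.655.
E = E° − (0.0592/n) log Q = +2.63 − (0.0592/2)(-0.655) = +2.649 V.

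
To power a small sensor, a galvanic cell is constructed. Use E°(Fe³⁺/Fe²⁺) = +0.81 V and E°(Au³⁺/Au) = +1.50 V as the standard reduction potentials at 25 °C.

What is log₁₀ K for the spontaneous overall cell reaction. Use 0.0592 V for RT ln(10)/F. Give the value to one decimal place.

Cathode: Au³⁺/Au; anode: Fe³⁺/Fe²⁺. E°cell = +0.69 V, n = 3.
log K = nE°cell / 0.0592 = (3)(+0.69) / 0.0592 = 35.0.

35.0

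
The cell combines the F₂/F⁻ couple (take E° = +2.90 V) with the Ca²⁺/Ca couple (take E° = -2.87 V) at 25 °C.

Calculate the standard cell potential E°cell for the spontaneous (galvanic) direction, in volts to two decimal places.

+5.77 V

The F₂/F⁻ couple has the higher reduction potential, so it is the cathode; Ca²⁺/Ca is oxidised at the anode.
E°cell = E°(cathode) − E°(anode) = (+2.90) − (-2.87) = +5.77 V.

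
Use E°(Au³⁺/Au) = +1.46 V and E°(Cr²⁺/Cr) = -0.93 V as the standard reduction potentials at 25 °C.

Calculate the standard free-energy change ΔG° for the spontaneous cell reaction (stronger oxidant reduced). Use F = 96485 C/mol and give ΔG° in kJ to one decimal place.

Au³⁺/Au (E° = +1.46 V) is the cathode; Cr²⁺/Cr (E° = -0.93 V) is the anode, so E°cell = +2.39 V.
Balancing electrons gives n = 6 (lcm of 3 and 2).
ΔG° = −nFE° = −(6)(96485)(+2.39) = -1,383,595 J = -1383.6 kJ.

-1383.6 kJ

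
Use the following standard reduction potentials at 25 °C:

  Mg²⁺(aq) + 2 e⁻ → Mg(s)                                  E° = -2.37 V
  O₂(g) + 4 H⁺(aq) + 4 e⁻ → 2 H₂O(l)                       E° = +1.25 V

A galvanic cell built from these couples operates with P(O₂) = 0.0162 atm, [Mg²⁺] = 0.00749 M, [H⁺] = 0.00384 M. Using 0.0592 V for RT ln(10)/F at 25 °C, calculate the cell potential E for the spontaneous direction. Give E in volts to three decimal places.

O₂/H₂O is the cathode (higher E°), Mg²⁺/Mg the anode: E°cell = +1.25 − (-2.37) = +3.62 V, n = 4.
Overall: O₂(g) + 4 H⁺(aq) + 2 Mg(s) → 2 H₂O(l) + 2 Mg²⁺(aq)
Q = [Mg²⁺]^2 / (P(O₂)·[H⁺]^4); log Q = 7.202.
E = E° − (0.0592/n) log Q = +3.62 − (0.0592/4)(7.202) = +3.513 V.

+3.513 V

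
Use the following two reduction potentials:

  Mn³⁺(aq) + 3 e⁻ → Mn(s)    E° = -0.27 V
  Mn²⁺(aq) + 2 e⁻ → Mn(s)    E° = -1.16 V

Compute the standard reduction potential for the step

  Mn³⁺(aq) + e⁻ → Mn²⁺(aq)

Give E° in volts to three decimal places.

Sequential free energies add, so n₃E°₃ = n₁E°₁ + n₂E°₂.
With n₃ = 3, and the known step contributing 2×(-1.16) V, the unknown satisfies 1·E° = 3×(-0.27) − 2×(-1.16) = +1.510.
E° = +1.510 / 1 = +1.510 V.

+1.510 V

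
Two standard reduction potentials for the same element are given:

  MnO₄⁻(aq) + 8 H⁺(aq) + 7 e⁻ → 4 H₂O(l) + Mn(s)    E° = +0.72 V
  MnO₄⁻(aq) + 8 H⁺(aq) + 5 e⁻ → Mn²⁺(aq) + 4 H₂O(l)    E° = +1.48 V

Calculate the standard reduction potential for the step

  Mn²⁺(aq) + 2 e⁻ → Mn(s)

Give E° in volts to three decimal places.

Sequential free energies add, so n₃E°₃ = n₁E°₁ + n₂E°₂.
With n₃ = 7, and the known step contributing 5×(+1.48) V, the unknown satisfies 2·E° = 7×(+0.72) − 5×(+1.48) = -2.360.
E° = -2.360 / 2 = -1.180 V.

-1.180 V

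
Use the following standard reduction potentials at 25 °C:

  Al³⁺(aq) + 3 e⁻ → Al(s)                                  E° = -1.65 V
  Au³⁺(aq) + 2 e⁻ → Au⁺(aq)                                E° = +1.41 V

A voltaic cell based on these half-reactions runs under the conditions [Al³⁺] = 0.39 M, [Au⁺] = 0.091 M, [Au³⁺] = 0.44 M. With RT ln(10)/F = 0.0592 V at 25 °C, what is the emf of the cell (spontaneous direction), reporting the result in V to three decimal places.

+3.088 V

Au³⁺/Au⁺ is the cathode (higher E°), Al³⁺/Al the anode: E°cell = +1.41 − (-1.65) = +3.06 V, n = 6.
Overall: 3 Au³⁺(aq) + 2 Al(s) → 3 Au⁺(aq) + 2 Al³⁺(aq)
Q = [Au⁺]^3·[Al³⁺]^2 / ([Au³⁺]^3); log Q = -2.871.
E = E° − (0.0592/n) log Q = +3.06 − (0.0592/6)(-2.871) = +3.088 V.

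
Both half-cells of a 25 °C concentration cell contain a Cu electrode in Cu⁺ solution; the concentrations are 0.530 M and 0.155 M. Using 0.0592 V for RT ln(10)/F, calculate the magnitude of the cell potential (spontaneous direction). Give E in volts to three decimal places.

+0.032 V

For a concentration cell E°cell = 0. The 0.530 M side is the cathode (reduction is favoured where [Cu⁺] is higher).
With n = 1, E = −(0.0592/1) log([Cu⁺]ₐₙ/[Cu⁺]꜀ₐₜ) = −(0.0592/1) log(0.155/0.53) = −(0.0592/1)(-0.534) = +0.032 V.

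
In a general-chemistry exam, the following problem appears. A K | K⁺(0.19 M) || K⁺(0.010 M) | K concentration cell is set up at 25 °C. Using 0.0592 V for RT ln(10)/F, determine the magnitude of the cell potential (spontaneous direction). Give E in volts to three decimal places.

+0.076 V

For a concentration cell E°cell = 0. The 0.19 M side is the cathode (reduction is favoured where [K⁺] is higher).
With n = 1, E = −(0.0592/1) log([K⁺]ₐₙ/[K⁺]꜀ₐₜ) = −(0.0592/1) log(0.01/0.19) = −(0.0592/1)(-1.279) = +0.076 V.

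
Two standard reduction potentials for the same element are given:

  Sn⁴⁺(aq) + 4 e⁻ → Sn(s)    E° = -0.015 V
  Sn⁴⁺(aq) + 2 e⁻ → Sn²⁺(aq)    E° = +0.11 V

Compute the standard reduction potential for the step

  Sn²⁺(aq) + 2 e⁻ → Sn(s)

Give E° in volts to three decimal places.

-0.140 V

Sequential free energies add, so n₃E°₃ = n₁E°₁ + n₂E°₂.
With n₃ = 4, and the known step contributing 2×(+0.11) V, the unknown satisfies 2·E° = 4×(-0.015) − 2×(+0.11) = -0.280.
E° = -0.280 / 2 = -0.140 V.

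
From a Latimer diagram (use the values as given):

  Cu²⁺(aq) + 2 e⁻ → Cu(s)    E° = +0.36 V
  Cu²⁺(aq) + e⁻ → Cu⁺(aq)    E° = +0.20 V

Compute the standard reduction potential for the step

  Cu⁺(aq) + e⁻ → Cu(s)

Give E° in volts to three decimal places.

Sequential free energies add, so n₃E°₃ = n₁E°₁ + n₂E°₂.
With n₃ = 2, and the known step contributing 1×(+0.20) V, the unknown satisfies 1·E° = 2×(+0.36) − 1×(+0.20) = +0.520.
E° = +0.520 / 1 = +0.520 V.

+0.520 V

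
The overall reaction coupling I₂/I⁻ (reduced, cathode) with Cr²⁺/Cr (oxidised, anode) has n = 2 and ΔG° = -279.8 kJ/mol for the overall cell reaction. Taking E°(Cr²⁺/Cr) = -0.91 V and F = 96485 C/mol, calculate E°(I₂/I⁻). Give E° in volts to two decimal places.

E°cell = −ΔG°/(nF) = −(-279.8×10³)/((2)(96485)) = +1.450 V.
Since I₂/I⁻ is the cathode and Cr²⁺/Cr the anode, E°cell = E°(I₂/I⁻) − E°(Cr²⁺/Cr).
So E°(I₂/I⁻) = E°cell + E°(Cr²⁺/Cr) = +1.450 + (-0.91) = +0.54 V.

+0.54 V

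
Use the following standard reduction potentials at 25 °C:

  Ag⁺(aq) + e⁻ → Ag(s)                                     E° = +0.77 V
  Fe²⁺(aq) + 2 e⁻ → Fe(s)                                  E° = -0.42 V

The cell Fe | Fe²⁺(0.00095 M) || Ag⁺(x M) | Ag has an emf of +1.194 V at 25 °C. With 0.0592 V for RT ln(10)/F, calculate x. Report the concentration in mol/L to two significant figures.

0.036 M

Ag⁺/Ag is the cathode, Fe²⁺/Fe the anode: E°cell = +1.19 V, n = 2.
Overall reaction: 2 Ag⁺(aq) + Fe(s) → 2 Ag(s) + Fe²⁺(aq); Q = [Fe²⁺]^1/[Ag⁺]^2.
From E = E° − (0.0592/n) log Q: log Q = (E° − E)·n/0.0592 = (+1.19 − (+1.194))·2/0.0592 = -0.1351.
So 2·log[Ag⁺] = 1·log(0.00095) − log Q = -3.0223 − (-0.1351) = -2.8872; log[Ag⁺] = -2.8872 / 2 = -1.4436; [Ag⁺] = 10^(-1.4436) ≈ 0.036 M.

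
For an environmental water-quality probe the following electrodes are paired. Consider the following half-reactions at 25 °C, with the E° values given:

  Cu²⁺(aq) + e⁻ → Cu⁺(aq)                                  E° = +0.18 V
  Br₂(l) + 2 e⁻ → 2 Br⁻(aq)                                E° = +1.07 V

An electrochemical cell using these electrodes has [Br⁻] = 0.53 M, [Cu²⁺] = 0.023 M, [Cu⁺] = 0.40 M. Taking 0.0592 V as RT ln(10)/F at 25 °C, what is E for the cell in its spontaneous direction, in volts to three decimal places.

Br₂/Br⁻ is the cathode (higher E°), Cu²⁺/Cu⁺ the anode: E°cell = +1.07 − (+0.18) = +0.89 V, n = 2.
Overall: Br₂(l) + 2 Cu⁺(aq) → 2 Br⁻(aq) + 2 Cu²⁺(aq)
Q = [Br⁻]^2·[Cu²⁺]^2 / ([Cu⁺]^2); log Q = -3.032.
E = E° − (0.0592/n) log Q = +0.89 − (0.0592/2)(-3.032) = +0.980 V.

+0.980 V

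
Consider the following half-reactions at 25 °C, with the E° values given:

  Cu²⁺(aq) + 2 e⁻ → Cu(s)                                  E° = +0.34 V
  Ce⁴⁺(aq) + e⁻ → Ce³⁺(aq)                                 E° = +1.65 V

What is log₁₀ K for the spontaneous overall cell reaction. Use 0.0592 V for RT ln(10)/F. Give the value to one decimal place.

44.3

Cathode: Ce⁴⁺/Ce³⁺; anode: Cu²⁺/Cu. E°cell = +1.31 V, n = 2.
log K = nE°cell / 0.0592 = (2)(+1.31) / 0.0592 = 44.3.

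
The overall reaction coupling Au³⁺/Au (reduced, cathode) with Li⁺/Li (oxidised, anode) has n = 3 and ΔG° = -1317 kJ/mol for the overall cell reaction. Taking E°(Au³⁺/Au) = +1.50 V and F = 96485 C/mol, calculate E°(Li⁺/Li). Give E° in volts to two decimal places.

-3.05 V

E°cell = −ΔG°/(nF) = −(-1317×10³)/((3)(96485)) = +4.550 V.
Since Au³⁺/Au is the cathode and Li⁺/Li the anode, E°cell = E°(Au³⁺/Au) − E°(Li⁺/Li).
So E°(Li⁺/Li) = E°(Au³⁺/Au) − E°cell = (+1.50) − (+4.550) = -3.05 V.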